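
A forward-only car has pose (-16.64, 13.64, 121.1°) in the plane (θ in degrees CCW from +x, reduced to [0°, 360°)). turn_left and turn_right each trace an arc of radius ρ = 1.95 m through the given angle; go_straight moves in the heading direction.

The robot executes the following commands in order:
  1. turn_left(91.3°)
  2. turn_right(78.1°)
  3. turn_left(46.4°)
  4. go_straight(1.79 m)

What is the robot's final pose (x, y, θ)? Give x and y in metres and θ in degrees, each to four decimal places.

(-25.0043, 15.1298, 180.7000°)

set_pose: (x, y, θ) = (-16.6400, 13.6400, 121.1000°), ρ = 1.95
turn_left(91.3°): centre at ρ to the left, rotate +91.3° → (-19.3546, 14.2792, 212.4000°)
turn_right(78.1°): centre at ρ to the right, rotate −78.1° → (-21.7950, 14.5637, 134.3000°)
turn_left(46.4°): centre at ρ to the left, rotate +46.4° → (-23.2145, 15.1517, 180.7000°)
go_straight(1.79): x += 1.79·cos θ, y += 1.79·sin θ → (-25.0043, 15.1298, 180.7000°)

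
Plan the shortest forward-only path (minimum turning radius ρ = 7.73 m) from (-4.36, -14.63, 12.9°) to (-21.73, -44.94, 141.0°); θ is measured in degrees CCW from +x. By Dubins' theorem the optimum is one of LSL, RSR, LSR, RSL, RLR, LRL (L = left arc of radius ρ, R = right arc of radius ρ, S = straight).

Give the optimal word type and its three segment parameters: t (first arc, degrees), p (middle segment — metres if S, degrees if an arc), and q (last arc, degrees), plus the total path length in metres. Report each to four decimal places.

RSR: t = 143.2218°, p = 21.9928 m, q = 88.6782°, L = 53.2793 m

Let ψ = atan2(Δy, Δx) = atan2(-30.31, -17.37) = -119.8161° be the start→goal bearing.
Normalize: d = |goal − start| / ρ = 34.934410/7.73 = 4.519329, α = (θ_start − ψ) mod 360° = 132.7161° = 2.316333 rad, β = (θ_goal − ψ) mod 360° = 260.8161° = 4.552099 rad.
Common terms: sin α = 0.734724, cos α = -0.678366, sin β = -0.987181, cos β = -0.159604, cos(α−β) = -0.617036, d² = 20.424331. Work in radians in the unit-radius frame; every candidate has L = ρ·(t + p + q).
LSL: p² = 2 + d² − 2cos(α−β) + 2d(sin α − sin β) = 39.222115; p = √p² = 6.262756; φ = atan2(cos β − cos α, d + sin α − sin β) = 0.082928 rad; t = (φ − α) mod 2π = 4.049781 rad, q = (β − φ) mod 2π = 4.469172 rad → L = 7.73·(4.049781 + 6.262756 + 4.469172) = 7.73·14.781708 = 114.262605 m
RSR: p² = 2 + d² − 2cos(α−β) + 2d(sin β − sin α) = 8.094691; p = √p² = 2.845117; φ = atan2(cos α − cos β, d − sin α + sin β) = -0.183360 rad; t = (α − φ) mod 2π = 2.499692 rad, q = (φ − β) mod 2π = 1.547726 rad → L = 7.73·(2.499692 + 2.845117 + 1.547726) = 7.73·6.892536 = 53.279300 m
LSR: p² = d² − 2 + 2cos(α−β) + 2d(sin α + sin β) = 14.908388; p = √p² = 3.861138; φ = atan2(−cos α − cos β, d + sin α + sin β) − atan2(−2, p) = 0.671851 rad; t = (φ − α) mod 2π = 4.638704 rad, q = (φ − β) mod 2π = 2.402937 rad → L = 7.73·(4.638704 + 3.861138 + 2.402937) = 7.73·10.902779 = 84.278485 m
RSL: p² = d² − 2 + 2cos(α−β) − 2d(sin α + sin β) = 19.472130; p = √p² = 4.412724; φ = atan2(cos α + cos β, d − sin α − sin β) − atan2(2, p) = -0.599378 rad; t = (α − φ) mod 2π = 2.915710 rad, q = (β − φ) mod 2π = 5.151477 rad → L = 7.73·(2.915710 + 4.412724 + 5.151477) = 7.73·12.479911 = 96.469710 m
RLR: c = (6 − d² + 2cos(α−β) + 2d(sin α − sin β))/8 = -0.011836; p = 2π − arccos c = 4.700552 rad; φ = atan2(cos α − cos β, d − sin α + sin β) = -0.183360 rad; t = (α − φ + p/2) mod 2π = 4.849969 rad, q = (α − β − t + p) mod 2π = 3.898002 rad → L = 7.73·(4.849969 + 4.700552 + 3.898002) = 7.73·13.448523 = 103.957085 m
LRL: c = (6 − d² + 2cos(α−β) − 2d(sin α − sin β))/8 = -3.902764, |c| > 1 → infeasible
Shortest: RSR with L = 53.279300 m ≈ 53.2793 m
Convert RSR to answer units (arcs ×180/π): t = 2.499692·180/π = 143.2218°, p = ρ·p = 7.73·2.845117 = 21.9928 m, q = 1.547726·180/π = 88.6782°, L = 53.2793 m.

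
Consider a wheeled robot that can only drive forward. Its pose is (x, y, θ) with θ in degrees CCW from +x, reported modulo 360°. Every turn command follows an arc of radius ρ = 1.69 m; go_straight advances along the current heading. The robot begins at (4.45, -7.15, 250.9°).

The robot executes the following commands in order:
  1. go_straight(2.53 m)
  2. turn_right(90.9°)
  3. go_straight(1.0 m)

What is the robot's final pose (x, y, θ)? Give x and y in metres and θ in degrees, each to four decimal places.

set_pose: (x, y, θ) = (4.4500, -7.1500, 250.9000°), ρ = 1.69
go_straight(2.53): x += 2.53·cos θ, y += 2.53·sin θ → (3.6221, -9.5407, 250.9000°)
turn_right(90.9°): centre at ρ to the right, rotate −90.9° → (1.4472, -10.5758, 160.0000°)
go_straight(1.0): x += 1.0·cos θ, y += 1.0·sin θ → (0.5075, -10.2338, 160.0000°)

(0.5075, -10.2338, 160.0000°)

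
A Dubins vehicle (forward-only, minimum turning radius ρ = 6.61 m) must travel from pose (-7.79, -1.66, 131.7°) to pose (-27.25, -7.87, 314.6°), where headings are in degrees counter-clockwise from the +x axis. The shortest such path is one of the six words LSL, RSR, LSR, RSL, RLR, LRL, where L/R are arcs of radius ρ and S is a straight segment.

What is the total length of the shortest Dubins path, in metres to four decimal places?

31.3180 m

Let ψ = atan2(Δy, Δx) = atan2(-6.21, -19.46) = -162.3013° be the start→goal bearing.
Normalize: d = |goal − start| / ρ = 20.426838/6.61 = 3.090293, α = (θ_start − ψ) mod 360° = 294.0013° = 5.131290 rad, β = (θ_goal − ψ) mod 360° = 116.9013° = 2.040312 rad.
Common terms: sin α = -0.913536, cos α = 0.406757, sin β = 0.891787, cos β = -0.452455, cos(α−β) = -0.998719, d² = 9.549912. Work in radians in the unit-radius frame; every candidate has L = ρ·(t + p + q).
LSL: p² = 2 + d² − 2cos(α−β) + 2d(sin α − sin β) = 2.389391; p = √p² = 1.545765; φ = atan2(cos β − cos α, d + sin α − sin β) = -0.589383 rad; t = (φ − α) mod 2π = 0.562512 rad, q = (β − φ) mod 2π = 2.629696 rad → L = 6.61·(0.562512 + 1.545765 + 2.629696) = 6.61·4.737973 = 31.317999 m
RSR: p² = 2 + d² − 2cos(α−β) + 2d(sin β − sin α) = 24.705310; p = √p² = 4.970444; φ = atan2(cos α − cos β, d − sin α + sin β) = 0.173737 rad; t = (α − φ) mod 2π = 4.957553 rad, q = (φ − β) mod 2π = 4.416610 rad → L = 6.61·(4.957553 + 4.970444 + 4.416610) = 6.61·14.344607 = 94.817853 m
LSR: p² = d² − 2 + 2cos(α−β) + 2d(sin α + sin β) = 5.418052; p = √p² = 2.327671; φ = atan2(−cos α − cos β, d + sin α + sin β) − atan2(−2, p) = 0.724718 rad; t = (φ − α) mod 2π = 1.876613 rad, q = (φ − β) mod 2π = 4.967591 rad → L = 6.61·(1.876613 + 2.327671 + 4.967591) = 6.61·9.171875 = 60.626097 m
RSL: p² = d² − 2 + 2cos(α−β) − 2d(sin α + sin β) = 5.686894; p = √p² = 2.384721; φ = atan2(cos α + cos β, d − sin α − sin β) − atan2(2, p) = -0.712564 rad; t = (α − φ) mod 2π = 5.843854 rad, q = (β − φ) mod 2π = 2.752876 rad → L = 6.61·(5.843854 + 2.384721 + 2.752876) = 6.61·10.981452 = 72.587395 m
RLR: c = (6 − d² + 2cos(α−β) + 2d(sin α − sin β))/8 = -2.088164, |c| > 1 → infeasible
LRL: c = (6 − d² + 2cos(α−β) − 2d(sin α − sin β))/8 = 0.701326; p = 2π − arccos c = 5.489645 rad; φ = atan2(cos β − cos α, d + sin α − sin β) = -0.589383 rad; t = (φ − α + p/2) mod 2π = 3.307334 rad, q = (β − α − t + p) mod 2π = 5.374518 rad → L = 6.61·(3.307334 + 5.489645 + 5.374518) = 6.61·14.171498 = 93.673599 m
Shortest: LSL with L = 31.317999 m ≈ 31.3180 m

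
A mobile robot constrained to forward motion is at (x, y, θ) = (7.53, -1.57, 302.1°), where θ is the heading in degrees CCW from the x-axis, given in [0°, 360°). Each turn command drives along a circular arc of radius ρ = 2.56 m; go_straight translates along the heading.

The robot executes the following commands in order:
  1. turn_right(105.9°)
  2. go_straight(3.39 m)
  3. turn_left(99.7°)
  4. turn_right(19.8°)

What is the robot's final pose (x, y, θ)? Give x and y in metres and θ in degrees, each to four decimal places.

set_pose: (x, y, θ) = (7.5300, -1.5700, 302.1000°), ρ = 2.56
turn_right(105.9°): centre at ρ to the right, rotate −105.9° → (6.0756, -5.3887, 196.2000°)
go_straight(3.39): x += 3.39·cos θ, y += 3.39·sin θ → (2.8202, -6.3345, 196.2000°)
turn_left(99.7°): centre at ρ to the left, rotate +99.7° → (1.2315, -9.9111, 295.9000°)
turn_right(19.8°): centre at ρ to the right, rotate −19.8° → (1.4742, -10.7573, 276.1000°)

(1.4742, -10.7573, 276.1000°)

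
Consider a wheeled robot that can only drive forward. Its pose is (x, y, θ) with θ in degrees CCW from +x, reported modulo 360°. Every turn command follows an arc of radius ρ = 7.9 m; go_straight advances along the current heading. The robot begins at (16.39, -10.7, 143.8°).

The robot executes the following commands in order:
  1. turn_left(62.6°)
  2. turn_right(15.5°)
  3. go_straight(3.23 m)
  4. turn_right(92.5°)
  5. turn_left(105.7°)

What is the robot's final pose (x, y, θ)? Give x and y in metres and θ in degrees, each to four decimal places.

set_pose: (x, y, θ) = (16.3900, -10.7000, 143.8000°), ρ = 7.9
turn_left(62.6°): centre at ρ to the left, rotate +62.6° → (8.2116, -9.9989, 206.4000°)
turn_right(15.5°): centre at ρ to the right, rotate −15.5° → (6.1928, -10.6802, 190.9000°)
go_straight(3.23): x += 3.23·cos θ, y += 3.23·sin θ → (3.0211, -11.2910, 190.9000°)
turn_right(92.5°): centre at ρ to the right, rotate −92.5° → (-6.2880, -4.6876, 98.4000°)
turn_left(105.7°): centre at ρ to the left, rotate +105.7° → (-17.3291, 1.3698, 204.1000°)

(-17.3291, 1.3698, 204.1000°)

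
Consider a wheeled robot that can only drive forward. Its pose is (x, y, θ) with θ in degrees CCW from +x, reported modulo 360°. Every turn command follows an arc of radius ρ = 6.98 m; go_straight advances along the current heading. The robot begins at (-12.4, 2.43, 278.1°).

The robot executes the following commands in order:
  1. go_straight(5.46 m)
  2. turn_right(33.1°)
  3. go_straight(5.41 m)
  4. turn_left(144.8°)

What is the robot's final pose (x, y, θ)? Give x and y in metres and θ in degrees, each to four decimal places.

set_pose: (x, y, θ) = (-12.4000, 2.4300, 278.1000°), ρ = 6.98
go_straight(5.46): x += 5.46·cos θ, y += 5.46·sin θ → (-11.6307, -2.9755, 278.1000°)
turn_right(33.1°): centre at ρ to the right, rotate −33.1° → (-12.2150, -6.9089, 245.0000°)
go_straight(5.41): x += 5.41·cos θ, y += 5.41·sin θ → (-14.5014, -11.8120, 245.0000°)
turn_left(144.8°): centre at ρ to the left, rotate +144.8° → (-4.7065, -20.8189, 389.8000° ≡ 29.8000°)

(-4.7065, -20.8189, 29.8000°)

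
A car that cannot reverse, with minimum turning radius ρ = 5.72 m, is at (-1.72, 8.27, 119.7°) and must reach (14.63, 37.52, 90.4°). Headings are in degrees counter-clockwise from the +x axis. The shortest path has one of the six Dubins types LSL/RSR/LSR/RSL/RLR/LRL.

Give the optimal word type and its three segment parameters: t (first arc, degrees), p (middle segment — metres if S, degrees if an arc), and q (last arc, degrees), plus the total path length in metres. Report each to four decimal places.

RSL: t = 66.9063°, p = 24.4310 m, q = 37.6063°, L = 34.8648 m

Let ψ = atan2(Δy, Δx) = atan2(29.25, 16.35) = 60.7959° be the start→goal bearing.
Normalize: d = |goal − start| / ρ = 33.509476/5.72 = 5.858300, α = (θ_start − ψ) mod 360° = 58.9041° = 1.028070 rad, β = (θ_goal − ψ) mod 360° = 29.6041° = 0.516689 rad.
Common terms: sin α = 0.856304, cos α = 0.516472, sin β = 0.494004, cos β = 0.869460, cos(α−β) = 0.872069, d² = 34.319679. Work in radians in the unit-radius frame; every candidate has L = ρ·(t + p + q).
LSL: p² = 2 + d² − 2cos(α−β) + 2d(sin α − sin β) = 38.820467; p = √p² = 6.230607; φ = atan2(cos β − cos α, d + sin α − sin β) = 0.056684 rad; t = (φ − α) mod 2π = 5.311799 rad, q = (β − φ) mod 2π = 0.460004 rad → L = 5.72·(5.311799 + 6.230607 + 0.460004) = 5.72·12.002411 = 68.653791 m
RSR: p² = 2 + d² − 2cos(α−β) + 2d(sin β − sin α) = 30.330615; p = √p² = 5.507324; φ = atan2(cos α − cos β, d − sin α + sin β) = -0.064138 rad; t = (α − φ) mod 2π = 1.092208 rad, q = (φ − β) mod 2π = 5.702359 rad → L = 5.72·(1.092208 + 5.507324 + 5.702359) = 5.72·12.301891 = 70.366814 m
LSR: p² = d² − 2 + 2cos(α−β) + 2d(sin α + sin β) = 49.884830; p = √p² = 7.062919; φ = atan2(−cos α − cos β, d + sin α + sin β) − atan2(−2, p) = 0.086002 rad; t = (φ − α) mod 2π = 5.341117 rad, q = (φ − β) mod 2π = 5.852499 rad → L = 5.72·(5.341117 + 7.062919 + 5.852499) = 5.72·18.256535 = 104.427382 m
RSL: p² = d² − 2 + 2cos(α−β) − 2d(sin α + sin β) = 18.242806; p = √p² = 4.271160; φ = atan2(cos α + cos β, d − sin α − sin β) − atan2(2, p) = -0.139665 rad; t = (α − φ) mod 2π = 1.167735 rad, q = (β − φ) mod 2π = 0.656353 rad → L = 5.72·(1.167735 + 4.271160 + 0.656353) = 5.72·6.095248 = 34.864818 m
RLR: c = (6 − d² + 2cos(α−β) + 2d(sin α − sin β))/8 = -2.791327, |c| > 1 → infeasible
LRL: c = (6 − d² + 2cos(α−β) − 2d(sin α − sin β))/8 = -3.852558, |c| > 1 → infeasible
Shortest: RSL with L = 34.864818 m ≈ 34.8648 m
Convert RSL to answer units (arcs ×180/π): t = 1.167735·180/π = 66.9063°, p = ρ·p = 5.72·4.271160 = 24.4310 m, q = 0.656353·180/π = 37.6063°, L = 34.8648 m.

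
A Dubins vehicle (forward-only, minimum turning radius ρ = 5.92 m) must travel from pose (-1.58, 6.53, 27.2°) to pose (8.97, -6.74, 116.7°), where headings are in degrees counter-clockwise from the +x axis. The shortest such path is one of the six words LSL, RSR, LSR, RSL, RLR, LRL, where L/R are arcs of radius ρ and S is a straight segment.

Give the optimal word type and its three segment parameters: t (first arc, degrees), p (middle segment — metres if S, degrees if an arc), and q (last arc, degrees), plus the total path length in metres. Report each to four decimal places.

Let ψ = atan2(Δy, Δx) = atan2(-13.27, 10.55) = -51.5144° be the start→goal bearing.
Normalize: d = |goal − start| / ρ = 16.952740/5.92 = 2.863639, α = (θ_start − ψ) mod 360° = 78.7144° = 1.373825 rad, β = (θ_goal − ψ) mod 360° = 168.2144° = 2.935895 rad.
Common terms: sin α = 0.980664, cos α = 0.195700, sin β = 0.204250, cos β = -0.978919, cos(α−β) = 0.008727, d² = 8.200426. Work in radians in the unit-radius frame; every candidate has L = ρ·(t + p + q).
LSL: p² = 2 + d² − 2cos(α−β) + 2d(sin α − sin β) = 14.629707; p = √p² = 3.824880; φ = atan2(cos β − cos α, d + sin α − sin β) = -0.312144 rad; t = (φ − α) mod 2π = 4.597217 rad, q = (β − φ) mod 2π = 3.248038 rad → L = 5.92·(4.597217 + 3.824880 + 3.248038) = 5.92·11.670135 = 69.087199 m
RSR: p² = 2 + d² − 2cos(α−β) + 2d(sin β − sin α) = 5.736238; p = √p² = 2.395045; φ = atan2(cos α − cos β, d − sin α + sin β) = 0.512591 rad; t = (α − φ) mod 2π = 0.861234 rad, q = (φ − β) mod 2π = 3.859882 rad → L = 5.92·(0.861234 + 2.395045 + 3.859882) = 5.92·7.116160 = 42.127668 m
LSR: p² = d² − 2 + 2cos(α−β) + 2d(sin α + sin β) = 13.004211; p = √p² = 3.606135; φ = atan2(−cos α − cos β, d + sin α + sin β) − atan2(−2, p) = 0.697472 rad; t = (φ − α) mod 2π = 5.606832 rad, q = (φ − β) mod 2π = 4.044762 rad → L = 5.92·(5.606832 + 3.606135 + 4.044762) = 5.92·13.257730 = 78.485760 m
RSL: p² = d² − 2 + 2cos(α−β) − 2d(sin α + sin β) = -0.568453 < 0 → infeasible
RLR: c = (6 − d² + 2cos(α−β) + 2d(sin α − sin β))/8 = 0.282970; p = 2π − arccos c = 4.999278 rad; φ = atan2(cos α − cos β, d − sin α + sin β) = 0.512591 rad; t = (α − φ + p/2) mod 2π = 3.360873 rad, q = (α − β − t + p) mod 2π = 0.076336 rad → L = 5.92·(3.360873 + 4.999278 + 0.076336) = 5.92·8.436487 = 49.944004 m
LRL: c = (6 − d² + 2cos(α−β) − 2d(sin α − sin β))/8 = -0.828713; p = 2π − arccos c = 3.735584 rad; φ = atan2(cos β − cos α, d + sin α − sin β) = -0.312144 rad; t = (φ − α + p/2) mod 2π = 0.181823 rad, q = (β − α − t + p) mod 2π = 5.115831 rad → L = 5.92·(0.181823 + 3.735584 + 5.115831) = 5.92·9.033238 = 53.476769 m
Shortest: RSR with L = 42.127668 m ≈ 42.1277 m
Convert RSR to answer units (arcs ×180/π): t = 0.861234·180/π = 49.3451°, p = ρ·p = 5.92·2.395045 = 14.1787 m, q = 3.859882·180/π = 221.1549°, L = 42.1277 m.

RSR: t = 49.3451°, p = 14.1787 m, q = 221.1549°, L = 42.1277 m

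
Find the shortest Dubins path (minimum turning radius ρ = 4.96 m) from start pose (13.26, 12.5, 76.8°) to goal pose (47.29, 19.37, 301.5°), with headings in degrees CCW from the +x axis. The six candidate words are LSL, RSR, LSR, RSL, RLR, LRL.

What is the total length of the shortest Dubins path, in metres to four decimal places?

37.2642 m

Let ψ = atan2(Δy, Δx) = atan2(6.87, 34.03) = 11.4135° be the start→goal bearing.
Normalize: d = |goal − start| / ρ = 34.716535/4.96 = 6.999301, α = (θ_start − ψ) mod 360° = 65.3865° = 1.141210 rad, β = (θ_goal − ψ) mod 360° = 290.0865° = 5.062964 rad.
Common terms: sin α = 0.909138, cos α = 0.416495, sin β = -0.939175, cos β = 0.343438, cos(α−β) = -0.710799, d² = 48.990220. Work in radians in the unit-radius frame; every candidate has L = ρ·(t + p + q).
LSL: p² = 2 + d² − 2cos(α−β) + 2d(sin α − sin β) = 78.285621; p = √p² = 8.847916; φ = atan2(cos β − cos α, d + sin α − sin β) = -0.008257 rad; t = (φ − α) mod 2π = 5.133719 rad, q = (β − φ) mod 2π = 5.071221 rad → L = 4.96·(5.133719 + 8.847916 + 5.071221) = 4.96·19.052856 = 94.502167 m
RSR: p² = 2 + d² − 2cos(α−β) + 2d(sin β − sin α) = 26.538017; p = √p² = 5.151506; φ = atan2(cos α − cos β, d − sin α + sin β) = 0.014182 rad; t = (α − φ) mod 2π = 1.127027 rad, q = (φ − β) mod 2π = 1.234403 rad → L = 4.96·(1.127027 + 5.151506 + 1.234403) = 4.96·7.512937 = 37.264166 m
LSR: p² = d² − 2 + 2cos(α−β) + 2d(sin α + sin β) = 45.148141; p = √p² = 6.719237; φ = atan2(−cos α − cos β, d + sin α + sin β) − atan2(−2, p) = 0.180690 rad; t = (φ − α) mod 2π = 5.322666 rad, q = (φ − β) mod 2π = 1.400911 rad → L = 4.96·(5.322666 + 6.719237 + 1.400911) = 4.96·13.442814 = 66.676358 m
RSL: p² = d² − 2 + 2cos(α−β) − 2d(sin α + sin β) = 45.989101; p = √p² = 6.781526; φ = atan2(cos α + cos β, d − sin α − sin β) − atan2(2, p) = -0.179098 rad; t = (α − φ) mod 2π = 1.320308 rad, q = (β − φ) mod 2π = 5.242063 rad → L = 4.96·(1.320308 + 6.781526 + 5.242063) = 4.96·13.343897 = 66.185728 m
RLR: c = (6 − d² + 2cos(α−β) + 2d(sin α − sin β))/8 = -2.317252, |c| > 1 → infeasible
LRL: c = (6 − d² + 2cos(α−β) − 2d(sin α − sin β))/8 = -8.785703, |c| > 1 → infeasible
Shortest: RSR with L = 37.264166 m ≈ 37.2642 m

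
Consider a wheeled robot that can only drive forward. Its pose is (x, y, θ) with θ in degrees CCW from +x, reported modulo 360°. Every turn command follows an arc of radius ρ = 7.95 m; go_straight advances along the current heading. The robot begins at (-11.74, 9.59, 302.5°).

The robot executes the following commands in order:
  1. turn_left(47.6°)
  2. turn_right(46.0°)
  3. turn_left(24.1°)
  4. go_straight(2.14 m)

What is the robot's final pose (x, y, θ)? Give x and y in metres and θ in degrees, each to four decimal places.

(3.0269, -0.7719, 328.2000°)

set_pose: (x, y, θ) = (-11.7400, 9.5900, 302.5000°), ρ = 7.95
turn_left(47.6°): centre at ρ to the left, rotate +47.6° → (-6.4019, 6.0299, 350.1000°)
turn_right(46.0°): centre at ρ to the right, rotate −46.0° → (-1.1856, 2.6554, 304.1000°)
turn_left(24.1°): centre at ρ to the left, rotate +24.1° → (1.2082, 0.3558, 328.2000°)
go_straight(2.14): x += 2.14·cos θ, y += 2.14·sin θ → (3.0269, -0.7719, 328.2000°)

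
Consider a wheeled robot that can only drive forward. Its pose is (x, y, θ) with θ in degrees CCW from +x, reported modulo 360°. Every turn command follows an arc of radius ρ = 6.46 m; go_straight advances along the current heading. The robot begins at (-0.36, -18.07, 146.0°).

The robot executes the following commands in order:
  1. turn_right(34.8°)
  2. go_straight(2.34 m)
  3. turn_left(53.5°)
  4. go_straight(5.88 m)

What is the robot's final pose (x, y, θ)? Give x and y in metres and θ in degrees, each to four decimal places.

(-13.6064, -7.4224, 164.7000°)

set_pose: (x, y, θ) = (-0.3600, -18.0700, 146.0000°), ρ = 6.46
turn_right(34.8°): centre at ρ to the right, rotate −34.8° → (-2.7704, -15.0505, 111.2000°)
go_straight(2.34): x += 2.34·cos θ, y += 2.34·sin θ → (-3.6166, -12.8689, 111.2000°)
turn_left(53.5°): centre at ρ to the left, rotate +53.5° → (-7.9348, -8.9739, 164.7000°)
go_straight(5.88): x += 5.88·cos θ, y += 5.88·sin θ → (-13.6064, -7.4224, 164.7000°)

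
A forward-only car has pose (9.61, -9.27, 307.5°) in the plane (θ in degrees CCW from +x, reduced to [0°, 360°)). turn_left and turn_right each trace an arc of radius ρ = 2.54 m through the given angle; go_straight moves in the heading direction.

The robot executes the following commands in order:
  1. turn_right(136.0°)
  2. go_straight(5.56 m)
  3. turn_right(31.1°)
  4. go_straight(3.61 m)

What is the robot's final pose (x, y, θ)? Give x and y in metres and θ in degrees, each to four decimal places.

set_pose: (x, y, θ) = (9.6100, -9.2700, 307.5000°), ρ = 2.54
turn_right(136.0°): centre at ρ to the right, rotate −136.0° → (7.2194, -13.3284, 171.5000°)
go_straight(5.56): x += 5.56·cos θ, y += 5.56·sin θ → (1.7205, -12.5065, 171.5000°)
turn_right(31.1°): centre at ρ to the right, rotate −31.1° → (0.4769, -11.9515, 140.4000°)
go_straight(3.61): x += 3.61·cos θ, y += 3.61·sin θ → (-2.3047, -9.6504, 140.4000°)

(-2.3047, -9.6504, 140.4000°)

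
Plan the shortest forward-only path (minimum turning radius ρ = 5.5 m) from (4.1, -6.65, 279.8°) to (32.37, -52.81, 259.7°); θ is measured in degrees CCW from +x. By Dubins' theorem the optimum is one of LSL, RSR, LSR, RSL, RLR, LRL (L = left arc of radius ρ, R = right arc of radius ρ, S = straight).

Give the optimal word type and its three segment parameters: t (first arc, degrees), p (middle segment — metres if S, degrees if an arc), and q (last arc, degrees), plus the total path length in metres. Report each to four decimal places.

Let ψ = atan2(Δy, Δx) = atan2(-46.16, 28.27) = -58.5152° be the start→goal bearing.
Normalize: d = |goal − start| / ρ = 54.128906/5.5 = 9.841619, α = (θ_start − ψ) mod 360° = 338.3152° = 5.904715 rad, β = (θ_goal − ψ) mod 360° = 318.2152° = 5.553904 rad.
Common terms: sin α = -0.369500, cos α = 0.929231, sin β = -0.666334, cos β = 0.745653, cos(α−β) = 0.939094, d² = 96.857471. Work in radians in the unit-radius frame; every candidate has L = ρ·(t + p + q).
LSL: p² = 2 + d² − 2cos(α−β) + 2d(sin α − sin β) = 102.821948; p = √p² = 10.140116; φ = atan2(cos β − cos α, d + sin α − sin β) = -0.018105 rad; t = (φ − α) mod 2π = 0.360365 rad, q = (β − φ) mod 2π = 5.572009 rad → L = 5.5·(0.360365 + 10.140116 + 5.572009) = 5.5·16.072490 = 88.398694 m
RSR: p² = 2 + d² − 2cos(α−β) + 2d(sin β − sin α) = 91.136617; p = √p² = 9.546550; φ = atan2(cos α − cos β, d − sin α + sin β) = 0.019231 rad; t = (α − φ) mod 2π = 5.885484 rad, q = (φ − β) mod 2π = 0.748513 rad → L = 5.5·(5.885484 + 9.546550 + 0.748513) = 5.5·16.180547 = 88.993006 m
LSR: p² = d² − 2 + 2cos(α−β) + 2d(sin α + sin β) = 76.347096; p = √p² = 8.737683; φ = atan2(−cos α − cos β, d + sin α + sin β) − atan2(−2, p) = 0.037060 rad; t = (φ − α) mod 2π = 0.415530 rad, q = (φ − β) mod 2π = 0.766341 rad → L = 5.5·(0.415530 + 8.737683 + 0.766341) = 5.5·9.919554 = 54.557548 m
RSL: p² = d² − 2 + 2cos(α−β) − 2d(sin α + sin β) = 117.124224; p = √p² = 10.822395; φ = atan2(cos α + cos β, d − sin α − sin β) − atan2(2, p) = -0.029963 rad; t = (α − φ) mod 2π = 5.934677 rad, q = (β − φ) mod 2π = 5.583866 rad → L = 5.5·(5.934677 + 10.822395 + 5.583866) = 5.5·22.340938 = 122.875160 m
RLR: c = (6 − d² + 2cos(α−β) + 2d(sin α − sin β))/8 = -10.392077, |c| > 1 → infeasible
LRL: c = (6 − d² + 2cos(α−β) − 2d(sin α − sin β))/8 = -11.852743, |c| > 1 → infeasible
Shortest: LSR with L = 54.557548 m ≈ 54.5575 m
Convert LSR to answer units (arcs ×180/π): t = 0.415530·180/π = 23.8081°, p = ρ·p = 5.5·8.737683 = 48.0573 m, q = 0.766341·180/π = 43.9081°, L = 54.5575 m.

LSR: t = 23.8081°, p = 48.0573 m, q = 43.9081°, L = 54.5575 m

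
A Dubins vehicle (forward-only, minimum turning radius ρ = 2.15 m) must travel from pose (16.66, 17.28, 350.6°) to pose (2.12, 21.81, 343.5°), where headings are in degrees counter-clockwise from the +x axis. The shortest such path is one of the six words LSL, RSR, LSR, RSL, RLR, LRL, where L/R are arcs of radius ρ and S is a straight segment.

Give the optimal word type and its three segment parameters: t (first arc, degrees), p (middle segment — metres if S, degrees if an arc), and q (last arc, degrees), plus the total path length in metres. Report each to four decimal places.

Let ψ = atan2(Δy, Δx) = atan2(4.53, -14.54) = 162.6954° be the start→goal bearing.
Normalize: d = |goal − start| / ρ = 15.229330/2.15 = 7.083409, α = (θ_start − ψ) mod 360° = 187.9046° = 3.279555 rad, β = (θ_goal − ψ) mod 360° = 180.8046° = 3.155636 rad.
Common terms: sin α = -0.137525, cos α = -0.990498, sin β = -0.014043, cos β = -0.999901, cos(α−β) = 0.992332, d² = 50.174689. Work in radians in the unit-radius frame; every candidate has L = ρ·(t + p + q).
LSL: p² = 2 + d² − 2cos(α−β) + 2d(sin α − sin β) = 48.440684; p = √p² = 6.959934; φ = atan2(cos β − cos α, d + sin α − sin β) = -0.001351 rad; t = (φ − α) mod 2π = 3.002279 rad, q = (β − φ) mod 2π = 3.156987 rad → L = 2.15·(3.002279 + 6.959934 + 3.156987) = 2.15·13.119201 = 28.206282 m
RSR: p² = 2 + d² − 2cos(α−β) + 2d(sin β − sin α) = 51.939367; p = √p² = 7.206897; φ = atan2(cos α − cos β, d − sin α + sin β) = 0.001305 rad; t = (α − φ) mod 2π = 3.278250 rad, q = (φ − β) mod 2π = 3.128854 rad → L = 2.15·(3.278250 + 7.206897 + 3.128854) = 2.15·13.614001 = 29.270102 m
LSR: p² = d² − 2 + 2cos(α−β) + 2d(sin α + sin β) = 48.012113; p = √p² = 6.929077; φ = atan2(−cos α − cos β, d + sin α + sin β) − atan2(−2, p) = 0.560617 rad; t = (φ − α) mod 2π = 3.564248 rad, q = (φ − β) mod 2π = 3.688166 rad → L = 2.15·(3.564248 + 6.929077 + 3.688166) = 2.15·14.181491 = 30.490207 m
RSL: p² = d² − 2 + 2cos(α−β) − 2d(sin α + sin β) = 52.306593; p = √p² = 7.232330; φ = atan2(cos α + cos β, d − sin α − sin β) − atan2(2, p) = -0.538260 rad; t = (α − φ) mod 2π = 3.817815 rad, q = (β − φ) mod 2π = 3.693897 rad → L = 2.15·(3.817815 + 7.232330 + 3.693897) = 2.15·14.744041 = 31.699689 m
RLR: c = (6 − d² + 2cos(α−β) + 2d(sin α − sin β))/8 = -5.492421, |c| > 1 → infeasible
LRL: c = (6 − d² + 2cos(α−β) − 2d(sin α − sin β))/8 = -5.055085, |c| > 1 → infeasible
Shortest: LSL with L = 28.206282 m ≈ 28.2063 m
Convert LSL to answer units (arcs ×180/π): t = 3.002279·180/π = 172.0179°, p = ρ·p = 2.15·6.959934 = 14.9639 m, q = 3.156987·180/π = 180.8821°, L = 28.2063 m.

LSL: t = 172.0179°, p = 14.9639 m, q = 180.8821°, L = 28.2063 m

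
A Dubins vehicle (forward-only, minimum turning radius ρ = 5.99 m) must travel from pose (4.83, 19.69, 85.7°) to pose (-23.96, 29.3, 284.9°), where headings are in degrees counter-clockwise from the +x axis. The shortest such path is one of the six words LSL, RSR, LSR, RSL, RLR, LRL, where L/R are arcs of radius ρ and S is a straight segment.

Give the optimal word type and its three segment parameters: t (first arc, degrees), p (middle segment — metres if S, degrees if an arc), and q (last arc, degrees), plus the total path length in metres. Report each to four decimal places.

Let ψ = atan2(Δy, Δx) = atan2(9.61, -28.79) = 161.5412° be the start→goal bearing.
Normalize: d = |goal − start| / ρ = 30.351544/5.99 = 5.067036, α = (θ_start − ψ) mod 360° = 284.1588° = 4.959507 rad, β = (θ_goal − ψ) mod 360° = 123.3588° = 2.153018 rad.
Common terms: sin α = -0.969621, cos α = 0.244611, sin β = 0.835243, cos β = -0.549881, cos(α−β) = -0.944376, d² = 25.674850. Work in radians in the unit-radius frame; every candidate has L = ρ·(t + p + q).
LSL: p² = 2 + d² − 2cos(α−β) + 2d(sin α − sin β) = 11.272977; p = √p² = 3.357525; φ = atan2(cos β − cos α, d + sin α − sin β) = -0.238896 rad; t = (φ − α) mod 2π = 1.084782 rad, q = (β − φ) mod 2π = 2.391914 rad → L = 5.99·(1.084782 + 3.357525 + 2.391914) = 5.99·6.834221 = 40.936985 m
RSR: p² = 2 + d² − 2cos(α−β) + 2d(sin β − sin α) = 47.854230; p = √p² = 6.917675; φ = atan2(cos α − cos β, d − sin α + sin β) = 0.115103 rad; t = (α − φ) mod 2π = 4.844404 rad, q = (φ − β) mod 2π = 4.245271 rad → L = 5.99·(4.844404 + 6.917675 + 4.245271) = 5.99·16.007350 = 95.884026 m
LSR: p² = d² − 2 + 2cos(α−β) + 2d(sin α + sin β) = 20.424300; p = √p² = 4.519325; φ = atan2(−cos α − cos β, d + sin α + sin β) − atan2(−2, p) = 0.478445 rad; t = (φ − α) mod 2π = 1.802123 rad, q = (φ − β) mod 2π = 4.608613 rad → L = 5.99·(1.802123 + 4.519325 + 4.608613) = 5.99·10.930061 = 65.471064 m
RSL: p² = d² − 2 + 2cos(α−β) − 2d(sin α + sin β) = 23.147895; p = √p² = 4.811226; φ = atan2(cos α + cos β, d − sin α − sin β) − atan2(2, p) = -0.452585 rad; t = (α − φ) mod 2π = 5.412092 rad, q = (β − φ) mod 2π = 2.605603 rad → L = 5.99·(5.412092 + 4.811226 + 2.605603) = 5.99·12.828921 = 76.845236 m
RLR: c = (6 − d² + 2cos(α−β) + 2d(sin α − sin β))/8 = -4.981779, |c| > 1 → infeasible
LRL: c = (6 − d² + 2cos(α−β) − 2d(sin α − sin β))/8 = -0.409122; p = 2π − arccos c = 4.290897 rad; φ = atan2(cos β − cos α, d + sin α − sin β) = -0.238896 rad; t = (φ − α + p/2) mod 2π = 3.230231 rad, q = (β − α − t + p) mod 2π = 4.537362 rad → L = 5.99·(3.230231 + 4.290897 + 4.537362) = 5.99·12.058490 = 72.230358 m
Shortest: LSL with L = 40.936985 m ≈ 40.9370 m
Convert LSL to answer units (arcs ×180/π): t = 1.084782·180/π = 62.1534°, p = ρ·p = 5.99·3.357525 = 20.1116 m, q = 2.391914·180/π = 137.0466°, L = 40.9370 m.

LSL: t = 62.1534°, p = 20.1116 m, q = 137.0466°, L = 40.9370 m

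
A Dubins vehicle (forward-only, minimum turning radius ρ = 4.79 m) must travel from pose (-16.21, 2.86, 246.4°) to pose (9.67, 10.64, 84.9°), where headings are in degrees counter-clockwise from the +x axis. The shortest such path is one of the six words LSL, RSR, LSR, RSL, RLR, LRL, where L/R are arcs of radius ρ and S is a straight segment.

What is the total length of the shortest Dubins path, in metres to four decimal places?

Let ψ = atan2(Δy, Δx) = atan2(7.78, 25.88) = 16.7317° be the start→goal bearing.
Normalize: d = |goal − start| / ρ = 27.024115/4.79 = 5.641778, α = (θ_start − ψ) mod 360° = 229.6683° = 4.008467 rad, β = (θ_goal − ψ) mod 360° = 68.1683° = 1.189761 rad.
Common terms: sin α = -0.762310, cos α = -0.647212, sin β = 0.928280, cos β = 0.371882, cos(α−β) = -0.948324, d² = 31.829656. Work in radians in the unit-radius frame; every candidate has L = ρ·(t + p + q).
LSL: p² = 2 + d² − 2cos(α−β) + 2d(sin α − sin β) = 16.650438; p = √p² = 4.080495; φ = atan2(cos β − cos α, d + sin α − sin β) = 0.252420 rad; t = (φ − α) mod 2π = 2.527138 rad, q = (β − φ) mod 2π = 0.937341 rad → L = 4.79·(2.527138 + 4.080495 + 0.937341) = 4.79·7.544973 = 36.140422 m
RSR: p² = 2 + d² − 2cos(α−β) + 2d(sin β − sin α) = 54.802168; p = √p² = 7.402849; φ = atan2(cos α − cos β, d − sin α + sin β) = -0.138101 rad; t = (α − φ) mod 2π = 4.146568 rad, q = (φ − β) mod 2π = 4.955324 rad → L = 4.79·(4.146568 + 7.402849 + 4.955324) = 4.79·16.504741 = 79.057708 m
LSR: p² = d² − 2 + 2cos(α−β) + 2d(sin α + sin β) = 29.805740; p = √p² = 5.459463; φ = atan2(−cos α − cos β, d + sin α + sin β) − atan2(−2, p) = 0.398526 rad; t = (φ − α) mod 2π = 2.673243 rad, q = (φ − β) mod 2π = 5.491950 rad → L = 4.79·(2.673243 + 5.459463 + 5.491950) = 4.79·13.624657 = 65.262107 m
RSL: p² = d² − 2 + 2cos(α−β) − 2d(sin α + sin β) = 26.060276; p = √p² = 5.104927; φ = atan2(cos α + cos β, d − sin α − sin β) − atan2(2, p) = -0.423638 rad; t = (α − φ) mod 2π = 4.432105 rad, q = (β − φ) mod 2π = 1.613398 rad → L = 4.79·(4.432105 + 5.104927 + 1.613398) = 4.79·11.150430 = 53.410559 m
RLR: c = (6 − d² + 2cos(α−β) + 2d(sin α − sin β))/8 = -5.850271, |c| > 1 → infeasible
LRL: c = (6 − d² + 2cos(α−β) − 2d(sin α − sin β))/8 = -1.081305, |c| > 1 → infeasible
Shortest: LSL with L = 36.140422 m ≈ 36.1404 m

36.1404 m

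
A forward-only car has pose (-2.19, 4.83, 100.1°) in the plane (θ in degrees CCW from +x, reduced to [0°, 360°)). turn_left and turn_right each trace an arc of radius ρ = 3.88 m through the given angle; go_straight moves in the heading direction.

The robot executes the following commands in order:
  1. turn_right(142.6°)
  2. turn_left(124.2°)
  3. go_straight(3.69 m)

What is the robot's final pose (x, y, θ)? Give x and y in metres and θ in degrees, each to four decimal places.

(11.2445, 14.3229, 81.7000°)

set_pose: (x, y, θ) = (-2.1900, 4.8300, 100.1000°), ρ = 3.88
turn_right(142.6°): centre at ρ to the right, rotate −142.6° → (4.2512, 8.3711, -42.5000° ≡ 317.5000°)
turn_left(124.2°): centre at ρ to the left, rotate +124.2° → (10.7118, 10.6716, 441.7000° ≡ 81.7000°)
go_straight(3.69): x += 3.69·cos θ, y += 3.69·sin θ → (11.2445, 14.3229, 81.7000°)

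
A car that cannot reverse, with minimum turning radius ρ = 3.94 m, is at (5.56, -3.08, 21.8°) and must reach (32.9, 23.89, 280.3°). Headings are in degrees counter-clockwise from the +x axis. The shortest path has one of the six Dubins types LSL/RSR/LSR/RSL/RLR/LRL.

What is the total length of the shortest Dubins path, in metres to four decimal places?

Let ψ = atan2(Δy, Δx) = atan2(26.97, 27.34) = 44.6097° be the start→goal bearing.
Normalize: d = |goal − start| / ρ = 38.403860/3.94 = 9.747173, α = (θ_start − ψ) mod 360° = 337.1903° = 5.885082 rad, β = (θ_goal − ψ) mod 360° = 235.6903° = 4.113572 rad.
Common terms: sin α = -0.387671, cos α = 0.921798, sin β = -0.826003, cos β = -0.563665, cos(α−β) = -0.199368, d² = 95.007376. Work in radians in the unit-radius frame; every candidate has L = ρ·(t + p + q).
LSL: p² = 2 + d² − 2cos(α−β) + 2d(sin α − sin β) = 105.951110; p = √p² = 10.293256; φ = atan2(cos β − cos α, d + sin α − sin β) = -0.144820 rad; t = (φ − α) mod 2π = 0.253284 rad, q = (β − φ) mod 2π = 4.258392 rad → L = 3.94·(0.253284 + 10.293256 + 4.258392) = 3.94·14.804932 = 58.331431 m
RSR: p² = 2 + d² − 2cos(α−β) + 2d(sin β − sin α) = 88.861113; p = √p² = 9.426617; φ = atan2(cos α − cos β, d − sin α + sin β) = 0.158241 rad; t = (α − φ) mod 2π = 5.726840 rad, q = (φ − β) mod 2π = 2.327854 rad → L = 3.94·(5.726840 + 9.426617 + 2.327854) = 3.94·17.481312 = 68.876368 m
LSR: p² = d² − 2 + 2cos(α−β) + 2d(sin α + sin β) = 68.948854; p = √p² = 8.303545; φ = atan2(−cos α − cos β, d + sin α + sin β) − atan2(−2, p) = 0.194416 rad; t = (φ − α) mod 2π = 0.592519 rad, q = (φ − β) mod 2π = 2.364029 rad → L = 3.94·(0.592519 + 8.303545 + 2.364029) = 3.94·11.260093 = 44.364765 m
RSL: p² = d² − 2 + 2cos(α−β) − 2d(sin α + sin β) = 116.268426; p = √p² = 10.782784; φ = atan2(cos α + cos β, d − sin α − sin β) − atan2(2, p) = -0.150735 rad; t = (α − φ) mod 2π = 6.035816 rad, q = (β − φ) mod 2π = 4.264307 rad → L = 3.94·(6.035816 + 10.782784 + 4.264307) = 3.94·21.082907 = 83.066652 m
RLR: c = (6 − d² + 2cos(α−β) + 2d(sin α − sin β))/8 = -10.107639, |c| > 1 → infeasible
LRL: c = (6 − d² + 2cos(α−β) − 2d(sin α − sin β))/8 = -12.243889, |c| > 1 → infeasible
Shortest: LSR with L = 44.364765 m ≈ 44.3648 m

44.3648 m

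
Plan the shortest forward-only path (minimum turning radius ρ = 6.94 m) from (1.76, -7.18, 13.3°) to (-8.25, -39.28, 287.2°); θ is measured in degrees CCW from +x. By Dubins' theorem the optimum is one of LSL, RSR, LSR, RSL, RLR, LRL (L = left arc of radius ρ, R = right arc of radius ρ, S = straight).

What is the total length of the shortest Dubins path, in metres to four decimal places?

45.5093 m

Let ψ = atan2(Δy, Δx) = atan2(-32.10, -10.01) = -107.3195° be the start→goal bearing.
Normalize: d = |goal − start| / ρ = 33.624546/6.94 = 4.845035, α = (θ_start − ψ) mod 360° = 120.6195° = 2.105207 rad, β = (θ_goal − ψ) mod 360° = 34.5195° = 0.602478 rad.
Common terms: sin α = 0.860569, cos α = -0.509334, sin β = 0.566686, cos β = 0.823934, cos(α−β) = 0.068015, d² = 23.474369. Work in radians in the unit-radius frame; every candidate has L = ρ·(t + p + q).
LSL: p² = 2 + d² − 2cos(α−β) + 2d(sin α − sin β) = 28.186084; p = √p² = 5.309057; φ = atan2(cos β − cos α, d + sin α − sin β) = 0.253848 rad; t = (φ − α) mod 2π = 4.431827 rad, q = (β − φ) mod 2π = 0.348630 rad → L = 6.94·(4.431827 + 5.309057 + 0.348630) = 6.94·10.089514 = 70.021225 m
RSR: p² = 2 + d² − 2cos(α−β) + 2d(sin β − sin α) = 22.490592; p = √p² = 4.742425; φ = atan2(cos α − cos β, d − sin α + sin β) = -0.284978 rad; t = (α − φ) mod 2π = 2.390185 rad, q = (φ − β) mod 2π = 5.395729 rad → L = 6.94·(2.390185 + 4.742425 + 5.395729) = 6.94·12.528338 = 86.946669 m
LSR: p² = d² − 2 + 2cos(α−β) + 2d(sin α + sin β) = 35.440603; p = √p² = 5.953201; φ = atan2(−cos α − cos β, d + sin α + sin β) − atan2(−2, p) = 0.273992 rad; t = (φ − α) mod 2π = 4.451970 rad, q = (φ − β) mod 2π = 5.954699 rad → L = 6.94·(4.451970 + 5.953201 + 5.954699) = 6.94·16.359871 = 113.537501 m
RSL: p² = d² − 2 + 2cos(α−β) − 2d(sin α + sin β) = 7.780195; p = √p² = 2.789300; φ = atan2(cos α + cos β, d − sin α − sin β) − atan2(2, p) = -0.530272 rad; t = (α − φ) mod 2π = 2.635479 rad, q = (β − φ) mod 2π = 1.132750 rad → L = 6.94·(2.635479 + 2.789300 + 1.132750) = 6.94·6.557529 = 45.509254 m
RLR: c = (6 − d² + 2cos(α−β) + 2d(sin α − sin β))/8 = -1.811324, |c| > 1 → infeasible
LRL: c = (6 − d² + 2cos(α−β) − 2d(sin α − sin β))/8 = -2.523261, |c| > 1 → infeasible
Shortest: RSL with L = 45.509254 m ≈ 45.5093 m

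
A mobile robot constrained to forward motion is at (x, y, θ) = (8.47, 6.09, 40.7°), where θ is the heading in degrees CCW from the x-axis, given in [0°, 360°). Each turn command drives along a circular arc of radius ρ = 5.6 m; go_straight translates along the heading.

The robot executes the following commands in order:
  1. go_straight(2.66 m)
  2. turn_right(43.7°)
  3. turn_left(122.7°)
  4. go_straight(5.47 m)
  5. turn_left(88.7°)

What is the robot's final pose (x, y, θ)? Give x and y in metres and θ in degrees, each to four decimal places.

set_pose: (x, y, θ) = (8.4700, 6.0900, 40.7000°), ρ = 5.6
go_straight(2.66): x += 2.66·cos θ, y += 2.66·sin θ → (10.4866, 7.8246, 40.7000°)
turn_right(43.7°): centre at ρ to the right, rotate −43.7° → (14.4315, 9.1714, -3.0000° ≡ 357.0000°)
turn_left(122.7°): centre at ρ to the left, rotate +122.7° → (19.5889, 17.5382, 479.7000° ≡ 119.7000°)
go_straight(5.47): x += 5.47·cos θ, y += 5.47·sin θ → (16.8787, 22.2897, 119.7000°)
turn_left(88.7°): centre at ρ to the left, rotate +88.7° → (9.3509, 24.4411, 208.4000°)

(9.3509, 24.4411, 208.4000°)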